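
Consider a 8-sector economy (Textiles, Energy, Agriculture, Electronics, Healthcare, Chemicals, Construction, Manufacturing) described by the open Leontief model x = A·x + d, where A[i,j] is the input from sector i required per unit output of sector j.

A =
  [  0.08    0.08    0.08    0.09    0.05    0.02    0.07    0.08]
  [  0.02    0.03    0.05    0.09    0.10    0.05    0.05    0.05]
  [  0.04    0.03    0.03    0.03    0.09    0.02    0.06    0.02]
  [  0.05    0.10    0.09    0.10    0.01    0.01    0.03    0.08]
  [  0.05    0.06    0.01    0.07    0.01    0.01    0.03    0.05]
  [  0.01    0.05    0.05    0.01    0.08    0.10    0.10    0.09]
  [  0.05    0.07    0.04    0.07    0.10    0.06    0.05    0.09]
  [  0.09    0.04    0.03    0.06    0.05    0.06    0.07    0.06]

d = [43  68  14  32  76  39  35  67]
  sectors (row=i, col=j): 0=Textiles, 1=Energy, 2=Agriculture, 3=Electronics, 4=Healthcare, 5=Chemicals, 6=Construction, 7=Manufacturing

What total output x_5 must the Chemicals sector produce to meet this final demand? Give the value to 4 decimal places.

Form M = I − A:
  [  0.92   -0.08   -0.08   -0.09   -0.05   -0.02   -0.07   -0.08]
  [ -0.02    0.97   -0.05   -0.09   -0.10   -0.05   -0.05   -0.05]
  [ -0.04   -0.03    0.97   -0.03   -0.09   -0.02   -0.06   -0.02]
  [ -0.05   -0.10   -0.09    0.90   -0.01   -0.01   -0.03   -0.08]
  [ -0.05   -0.06   -0.01   -0.07    0.99   -0.01   -0.03   -0.05]
  [ -0.01   -0.05   -0.05   -0.01   -0.08    0.90   -0.10   -0.09]
  [ -0.05   -0.07   -0.04   -0.07   -0.10   -0.06    0.95   -0.09]
  [ -0.09   -0.04   -0.03   -0.06   -0.05   -0.06   -0.07    0.94]
Leontief inverse L = M⁻¹:
  [  1.1315    0.1382    0.1288    0.1595    0.1087    0.0564    0.1237    0.1430]
  [  0.0581    1.0765    0.0858    0.1419    0.1415    0.0789    0.0910    0.0999]
  [  0.0684    0.0638    1.0550    0.0690    0.1217    0.0404    0.0895    0.0564]
  [  0.0927    0.1480    0.1328    1.1595    0.0610    0.0406    0.0755    0.1316]
  [  0.0781    0.0927    0.0388    0.1100    1.0408    0.0302    0.0589    0.0857]
  [  0.0518    0.0977    0.0862    0.0628    0.1360    1.1418    0.1518    0.1479]
  [  0.0977    0.1247    0.0836    0.1338    0.1534    0.0977    1.1022    0.1512]
  [  0.1336    0.0910    0.0719    0.1173    0.0997    0.0944    0.1183    1.1172]
Total output x = L · d:
  x_0 = 1.1315·43 + 0.1382·68 + 0.1288·14 + 0.1595·32 + 0.1087·76 + 0.0564·39 + 0.1237·35 + 0.1430·67 = 89.3316
  x_1 = 0.0581·43 + 1.0765·68 + 0.0858·14 + 0.1419·32 + 0.1415·76 + 0.0789·39 + 0.0910·35 + 0.0999·67 = 105.1549
  x_2 = 0.0684·43 + 0.0638·68 + 1.0550·14 + 0.0690·32 + 0.1217·76 + 0.0404·39 + 0.0895·35 + 0.0564·67 = 41.9914
  x_3 = 0.0927·43 + 0.1480·68 + 0.1328·14 + 1.1595·32 + 0.0610·76 + 0.0406·39 + 0.0755·35 + 0.1316·67 = 70.6955
  x_4 = 0.0781·43 + 0.0927·68 + 0.0388·14 + 0.1100·32 + 1.0408·76 + 0.0302·39 + 0.0589·35 + 0.0857·67 = 101.8008
  x_5 = 0.0518·43 + 0.0977·68 + 0.0862·14 + 0.0628·32 + 0.1360·76 + 1.1418·39 + 0.1518·35 + 0.1479·67 = 82.1750
  x_6 = 0.0977·43 + 0.1247·68 + 0.0836·14 + 0.1338·32 + 0.1534·76 + 0.0977·39 + 1.1022·35 + 0.1512·67 = 82.3069
  x_7 = 0.1336·43 + 0.0910·68 + 0.0719·14 + 0.1173·32 + 0.0997·76 + 0.0944·39 + 0.1183·35 + 1.1172·67 = 106.9463

82.1750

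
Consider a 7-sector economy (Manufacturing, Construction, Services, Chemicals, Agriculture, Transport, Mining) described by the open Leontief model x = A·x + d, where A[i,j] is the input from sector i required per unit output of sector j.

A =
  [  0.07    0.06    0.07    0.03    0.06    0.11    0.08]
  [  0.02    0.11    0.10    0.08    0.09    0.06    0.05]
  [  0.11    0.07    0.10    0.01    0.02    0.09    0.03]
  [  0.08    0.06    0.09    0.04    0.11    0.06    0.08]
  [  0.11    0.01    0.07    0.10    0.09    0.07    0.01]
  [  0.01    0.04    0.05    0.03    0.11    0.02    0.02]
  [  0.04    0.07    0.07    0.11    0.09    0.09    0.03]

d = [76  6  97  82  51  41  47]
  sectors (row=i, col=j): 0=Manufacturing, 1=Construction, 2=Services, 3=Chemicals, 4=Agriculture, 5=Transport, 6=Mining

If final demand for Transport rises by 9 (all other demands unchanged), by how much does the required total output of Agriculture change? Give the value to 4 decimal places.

Form M = I − A:
  [  0.93   -0.06   -0.07   -0.03   -0.06   -0.11   -0.08]
  [ -0.02    0.89   -0.10   -0.08   -0.09   -0.06   -0.05]
  [ -0.11   -0.07    0.90   -0.01   -0.02   -0.09   -0.03]
  [ -0.08   -0.06   -0.09    0.96   -0.11   -0.06   -0.08]
  [ -0.11   -0.01   -0.07   -0.10    0.91   -0.07   -0.01]
  [ -0.01   -0.04   -0.05   -0.03   -0.11    0.98   -0.02]
  [ -0.04   -0.07   -0.07   -0.11   -0.09   -0.09    0.97]
Leontief inverse L = M⁻¹:
  [  1.1223    0.1095    0.1355    0.0773    0.1289    0.1695    0.1136]
  [  0.0818    1.1662    0.1757    0.1326    0.1643    0.1246    0.0875]
  [  0.1571    0.1173    1.1599    0.0465    0.0768    0.1454    0.0625]
  [  0.1441    0.1135    0.1638    1.0940    0.1838    0.1291    0.1176]
  [  0.1693    0.0540    0.1341    0.1410    1.1558    0.1301    0.0471]
  [  0.0483    0.0667    0.0907    0.0611    0.1507    1.0563    0.0386]
  [  0.1000    0.1212    0.1414    0.1589    0.1648    0.1512    1.0677]
Total output x = L · d:
  x_0 = 1.1223·76 + 0.1095·6 + 0.1355·97 + 0.0773·82 + 0.1289·51 + 0.1695·41 + 0.1136·47 = 124.2913
  x_1 = 0.0818·76 + 1.1662·6 + 0.1757·97 + 0.1326·82 + 0.1643·51 + 0.1246·41 + 0.0875·47 = 58.7356
  x_2 = 0.1571·76 + 0.1173·6 + 1.1599·97 + 0.0465·82 + 0.0768·51 + 0.1454·41 + 0.0625·47 = 141.7781
  x_3 = 0.1441·76 + 0.1135·6 + 0.1638·97 + 1.0940·82 + 0.1838·51 + 0.1291·41 + 0.1176·47 = 137.4226
  x_4 = 0.1693·76 + 0.0540·6 + 0.1341·97 + 0.1410·82 + 1.1558·51 + 0.1301·41 + 0.0471·47 = 104.2556
  x_5 = 0.0483·76 + 0.0667·6 + 0.0907·97 + 0.0611·82 + 0.1507·51 + 1.0563·41 + 0.0386·47 = 70.6830
  x_6 = 0.1000·76 + 0.1212·6 + 0.1414·97 + 0.1589·82 + 0.1648·51 + 0.1512·41 + 1.0677·47 = 99.8645
Δx_4 = L[4,5] · Δd_5 = 0.1301 · 9 = 1.1713

1.1713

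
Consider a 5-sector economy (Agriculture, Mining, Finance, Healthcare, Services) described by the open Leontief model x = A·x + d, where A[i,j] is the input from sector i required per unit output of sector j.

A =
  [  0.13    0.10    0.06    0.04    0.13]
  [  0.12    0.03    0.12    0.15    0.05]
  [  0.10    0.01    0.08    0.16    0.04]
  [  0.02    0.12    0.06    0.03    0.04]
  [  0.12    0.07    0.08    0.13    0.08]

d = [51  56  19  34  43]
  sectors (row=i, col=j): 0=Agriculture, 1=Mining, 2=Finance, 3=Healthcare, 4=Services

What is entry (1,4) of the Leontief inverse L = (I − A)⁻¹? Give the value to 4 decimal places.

L[1,4] = 0.1031

Form M = I − A:
  [  0.87   -0.10   -0.06   -0.04   -0.13]
  [ -0.12    0.97   -0.12   -0.15   -0.05]
  [ -0.10   -0.01    0.92   -0.16   -0.04]
  [ -0.02   -0.12   -0.06    0.97   -0.04]
  [ -0.12   -0.07   -0.08   -0.13    0.92]
Leontief inverse L = M⁻¹:
  [  1.2141    0.1550    0.1238    0.1200    0.1906]
  [  0.1895    1.0868    0.1774    0.2190    0.1031]
  [  0.1540    0.0598    1.1259    0.2125    0.0832]
  [  0.0661    0.1467    0.1000    1.0820    0.0687]
  [  0.1955    0.1288    0.1417    0.2037    1.1366]
Total output x = L · d:
  x_0 = 1.2141·51 + 0.1550·56 + 0.1238·19 + 0.1200·34 + 0.1906·43 = 85.2279
  x_1 = 0.1895·51 + 1.0868·56 + 0.1774·19 + 0.2190·34 + 0.1031·43 = 85.7757
  x_2 = 0.1540·51 + 0.0598·56 + 1.1259·19 + 0.2125·34 + 0.0832·43 = 43.3953
  x_3 = 0.0661·51 + 0.1467·56 + 0.1000·19 + 1.0820·34 + 0.0687·43 = 53.2252
  x_4 = 0.1955·51 + 0.1288·56 + 0.1417·19 + 0.2037·34 + 1.1366·43 = 75.6767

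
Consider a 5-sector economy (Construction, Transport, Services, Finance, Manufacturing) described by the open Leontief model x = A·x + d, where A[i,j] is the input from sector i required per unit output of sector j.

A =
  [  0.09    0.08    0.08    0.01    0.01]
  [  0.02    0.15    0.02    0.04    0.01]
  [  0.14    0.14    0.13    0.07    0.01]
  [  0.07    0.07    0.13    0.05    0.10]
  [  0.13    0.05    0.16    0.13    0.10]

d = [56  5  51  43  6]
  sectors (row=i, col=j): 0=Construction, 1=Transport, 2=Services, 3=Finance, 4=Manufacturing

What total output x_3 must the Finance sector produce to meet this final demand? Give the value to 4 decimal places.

66.4114

Form M = I − A:
  [  0.91   -0.08   -0.08   -0.01   -0.01]
  [ -0.02    0.85   -0.02   -0.04   -0.01]
  [ -0.14   -0.14    0.87   -0.07   -0.01]
  [ -0.07   -0.07   -0.13    0.95   -0.10]
  [ -0.13   -0.05   -0.16   -0.13    0.90]
Leontief inverse L = M⁻¹:
  [  1.1240    0.1279    0.1139    0.0281    0.0183]
  [  0.0402    1.1933    0.0434    0.0567    0.0205]
  [  0.2008    0.2258    1.1940    0.1036    0.0295]
  [  0.1364    0.1436    0.2024    1.0924    0.1267]
  [  0.2200    0.1457    0.2604    0.1834    1.1384]
Total output x = L · d:
  x_0 = 1.1240·56 + 0.1279·5 + 0.1139·51 + 0.0281·43 + 0.0183·6 = 70.7098
  x_1 = 0.0402·56 + 1.1933·5 + 0.0434·51 + 0.0567·43 + 0.0205·6 = 12.9873
  x_2 = 0.2008·56 + 0.2258·5 + 1.1940·51 + 0.1036·43 + 0.0295·6 = 77.9044
  x_3 = 0.1364·56 + 0.1436·5 + 0.2024·51 + 1.0924·43 + 0.1267·6 = 66.4114
  x_4 = 0.2200·56 + 0.1457·5 + 0.2604·51 + 0.1834·43 + 1.1384·6 = 41.0442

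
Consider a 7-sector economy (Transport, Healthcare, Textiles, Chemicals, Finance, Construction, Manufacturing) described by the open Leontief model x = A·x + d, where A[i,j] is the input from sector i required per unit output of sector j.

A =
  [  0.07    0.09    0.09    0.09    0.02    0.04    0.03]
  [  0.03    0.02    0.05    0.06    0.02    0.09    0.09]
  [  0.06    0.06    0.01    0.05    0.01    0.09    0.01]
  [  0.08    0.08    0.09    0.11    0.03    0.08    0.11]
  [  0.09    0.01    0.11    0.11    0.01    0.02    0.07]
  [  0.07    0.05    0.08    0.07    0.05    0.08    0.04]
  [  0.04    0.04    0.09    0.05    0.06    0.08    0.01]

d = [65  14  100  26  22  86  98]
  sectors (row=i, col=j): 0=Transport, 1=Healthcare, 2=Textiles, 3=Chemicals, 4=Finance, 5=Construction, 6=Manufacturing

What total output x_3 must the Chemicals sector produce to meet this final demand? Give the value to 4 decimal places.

Form M = I − A:
  [  0.93   -0.09   -0.09   -0.09   -0.02   -0.04   -0.03]
  [ -0.03    0.98   -0.05   -0.06   -0.02   -0.09   -0.09]
  [ -0.06   -0.06    0.99   -0.05   -0.01   -0.09   -0.01]
  [ -0.08   -0.08   -0.09    0.89   -0.03   -0.08   -0.11]
  [ -0.09   -0.01   -0.11   -0.11    0.99   -0.02   -0.07]
  [ -0.07   -0.05   -0.08   -0.07   -0.05    0.92   -0.04]
  [ -0.04   -0.04   -0.09   -0.05   -0.06   -0.08    0.99]
Leontief inverse L = M⁻¹:
  [  1.1150    0.1309    0.1397    0.1457    0.0400    0.0946    0.0699]
  [  0.0685    1.0534    0.0954    0.1057    0.0409    0.1358    0.1189]
  [  0.0918    0.0882    1.0476    0.0894    0.0256    0.1267    0.0382]
  [  0.1409    0.1345    0.1610    1.1845    0.0605    0.1533    0.1602]
  [  0.1360    0.0543    0.1601    0.1654    1.0306    0.0728    0.1049]
  [  0.1182    0.0912    0.1337    0.1280    0.0715    1.1336    0.0783]
  [  0.0811    0.0733    0.1334    0.0985    0.0769    0.1246    1.0420]
Total output x = L · d:
  x_0 = 1.1150·65 + 0.1309·14 + 0.1397·100 + 0.1457·26 + 0.0400·22 + 0.0946·86 + 0.0699·98 = 107.9371
  x_1 = 0.0685·65 + 1.0534·14 + 0.0954·100 + 0.1057·26 + 0.0409·22 + 0.1358·86 + 0.1189·98 = 55.7174
  x_2 = 0.0918·65 + 0.0882·14 + 1.0476·100 + 0.0894·26 + 0.0256·22 + 0.1267·86 + 0.0382·98 = 129.4947
  x_3 = 0.1409·65 + 0.1345·14 + 0.1610·100 + 1.1845·26 + 0.0605·22 + 0.1533·86 + 0.1602·98 = 88.1460
  x_4 = 0.1360·65 + 0.0543·14 + 0.1601·100 + 0.1654·26 + 1.0306·22 + 0.0728·86 + 0.1049·98 = 69.1209
  x_5 = 0.1182·65 + 0.0912·14 + 0.1337·100 + 0.1280·26 + 0.0715·22 + 1.1336·86 + 0.0783·98 = 132.3868
  x_6 = 0.0811·65 + 0.0733·14 + 0.1334·100 + 0.0985·26 + 0.0769·22 + 0.1246·86 + 1.0420·98 = 136.7133

88.1460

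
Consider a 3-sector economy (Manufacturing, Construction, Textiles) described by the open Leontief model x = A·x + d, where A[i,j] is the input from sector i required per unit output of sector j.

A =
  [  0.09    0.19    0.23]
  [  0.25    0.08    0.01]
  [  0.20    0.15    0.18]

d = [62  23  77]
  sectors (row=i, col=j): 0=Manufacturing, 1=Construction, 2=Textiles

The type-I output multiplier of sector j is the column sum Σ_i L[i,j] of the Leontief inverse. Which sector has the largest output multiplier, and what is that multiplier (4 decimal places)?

Manufacturing (1.9860)

Form M = I − A:
  [  0.91   -0.19   -0.23]
  [ -0.25    0.92   -0.01]
  [ -0.20   -0.15    0.82]
Leontief inverse L = M⁻¹:
  [  1.2657    0.3199    0.3589]
  [  0.3480    1.1771    0.1120]
  [  0.3724    0.2933    1.3275]
Total output x = L · d:
  x_0 = 1.2657·62 + 0.3199·23 + 0.3589·77 = 113.4649
  x_1 = 0.3480·62 + 1.1771·23 + 0.1120·77 = 57.2682
  x_2 = 0.3724·62 + 0.2933·23 + 1.3275·77 = 132.0527
Output multipliers (column sums of L):
  Manufacturing: 1.9860
  Construction: 1.7903
  Textiles: 1.7984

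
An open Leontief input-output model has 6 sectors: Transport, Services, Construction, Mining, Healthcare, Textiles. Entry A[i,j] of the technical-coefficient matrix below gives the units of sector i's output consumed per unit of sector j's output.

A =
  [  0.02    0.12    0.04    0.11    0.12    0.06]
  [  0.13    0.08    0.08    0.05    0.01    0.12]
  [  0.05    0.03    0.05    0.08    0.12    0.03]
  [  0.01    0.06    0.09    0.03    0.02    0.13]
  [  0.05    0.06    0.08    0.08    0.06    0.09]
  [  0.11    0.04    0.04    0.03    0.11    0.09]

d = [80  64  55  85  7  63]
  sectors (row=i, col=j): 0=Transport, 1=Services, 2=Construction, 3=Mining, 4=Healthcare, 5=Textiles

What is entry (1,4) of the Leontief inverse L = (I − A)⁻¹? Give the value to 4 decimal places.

Form M = I − A:
  [  0.98   -0.12   -0.04   -0.11   -0.12   -0.06]
  [ -0.13    0.92   -0.08   -0.05   -0.01   -0.12]
  [ -0.05   -0.03    0.95   -0.08   -0.12   -0.03]
  [ -0.01   -0.06   -0.09    0.97   -0.02   -0.13]
  [ -0.05   -0.06   -0.08   -0.08    0.94   -0.09]
  [ -0.11   -0.04   -0.04   -0.03   -0.11    0.91]
Leontief inverse L = M⁻¹:
  [  1.0733    0.1703    0.0944    0.1565    0.1701    0.1355]
  [  0.1830    1.1347    0.1272    0.1018    0.0758    0.1879]
  [  0.0836    0.0685    1.0904    0.1190    0.1629    0.0836]
  [  0.0528    0.0924    0.1238    1.0629    0.0670    0.1782]
  [  0.0952    0.1037    0.1245    0.1229    1.1134    0.1517]
  [  0.1547    0.0891    0.0841    0.0785    0.1678    1.1514]
Total output x = L · d:
  x_0 = 1.0733·80 + 0.1703·64 + 0.0944·55 + 0.1565·85 + 0.1701·7 + 0.1355·63 = 124.9800
  x_1 = 0.1830·80 + 1.1347·64 + 0.1272·55 + 0.1018·85 + 0.0758·7 + 0.1879·63 = 115.2852
  x_2 = 0.0836·80 + 0.0685·64 + 1.0904·55 + 0.1190·85 + 0.1629·7 + 0.0836·63 = 87.5668
  x_3 = 0.0528·80 + 0.0924·64 + 0.1238·55 + 1.0629·85 + 0.0670·7 + 0.1782·63 = 118.9975
  x_4 = 0.0952·80 + 0.1037·64 + 0.1245·55 + 0.1229·85 + 1.1134·7 + 0.1517·63 = 48.9035
  x_5 = 0.1547·80 + 0.0891·64 + 0.0841·55 + 0.0785·85 + 0.1678·7 + 1.1514·63 = 103.0892

L[1,4] = 0.0758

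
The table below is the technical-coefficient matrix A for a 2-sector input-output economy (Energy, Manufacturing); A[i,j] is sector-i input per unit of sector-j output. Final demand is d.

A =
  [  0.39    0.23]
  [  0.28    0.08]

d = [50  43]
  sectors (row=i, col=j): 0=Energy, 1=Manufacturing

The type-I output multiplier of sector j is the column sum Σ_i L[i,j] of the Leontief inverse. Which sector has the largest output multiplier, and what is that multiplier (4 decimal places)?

Form M = I − A:
  [  0.61   -0.23]
  [ -0.28    0.92]
Leontief inverse L = M⁻¹:
  [  1.8519    0.4630]
  [  0.5636    1.2279]
Total output x = L · d:
  x_0 = 1.8519·50 + 0.4630·43 = 112.5000
  x_1 = 0.5636·50 + 1.2279·43 = 80.9783
Output multipliers (column sums of L):
  Energy: 2.4155
  Manufacturing: 1.6908

Energy (2.4155)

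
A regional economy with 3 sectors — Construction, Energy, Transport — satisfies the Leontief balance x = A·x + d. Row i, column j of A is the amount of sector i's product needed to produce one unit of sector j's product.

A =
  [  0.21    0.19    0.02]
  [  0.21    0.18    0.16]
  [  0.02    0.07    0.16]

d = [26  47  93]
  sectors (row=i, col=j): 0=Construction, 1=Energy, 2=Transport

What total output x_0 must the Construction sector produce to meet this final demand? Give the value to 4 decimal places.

59.0081

Form M = I − A:
  [  0.79   -0.19   -0.02]
  [ -0.21    0.82   -0.16]
  [ -0.02   -0.07    0.84]
Leontief inverse L = M⁻¹:
  [  1.3537    0.3216    0.0935]
  [  0.3588    1.3249    0.2609]
  [  0.0621    0.1181    1.2144]
Total output x = L · d:
  x_0 = 1.3537·26 + 0.3216·47 + 0.0935·93 = 59.0081
  x_1 = 0.3588·26 + 1.3249·47 + 0.2609·93 = 95.8646
  x_2 = 0.0621·26 + 0.1181·47 + 1.2144·93 = 120.1080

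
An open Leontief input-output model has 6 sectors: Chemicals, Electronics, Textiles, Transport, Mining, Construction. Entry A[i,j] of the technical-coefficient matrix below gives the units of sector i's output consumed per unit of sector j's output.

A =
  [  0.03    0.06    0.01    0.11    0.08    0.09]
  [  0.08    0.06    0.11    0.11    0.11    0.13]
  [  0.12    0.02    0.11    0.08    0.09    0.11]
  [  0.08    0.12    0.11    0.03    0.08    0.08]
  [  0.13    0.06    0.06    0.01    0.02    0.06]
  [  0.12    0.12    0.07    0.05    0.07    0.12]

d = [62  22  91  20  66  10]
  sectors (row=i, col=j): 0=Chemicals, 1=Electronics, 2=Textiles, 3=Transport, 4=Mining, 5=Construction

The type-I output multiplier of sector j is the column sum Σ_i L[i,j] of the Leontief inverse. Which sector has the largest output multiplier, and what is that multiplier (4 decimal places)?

Construction (2.1469)

Form M = I − A:
  [  0.97   -0.06   -0.01   -0.11   -0.08   -0.09]
  [ -0.08    0.94   -0.11   -0.11   -0.11   -0.13]
  [ -0.12   -0.02    0.89   -0.08   -0.09   -0.11]
  [ -0.08   -0.12   -0.11    0.97   -0.08   -0.08]
  [ -0.13   -0.06   -0.06   -0.01    0.98   -0.06]
  [ -0.12   -0.12   -0.07   -0.05   -0.07    0.88]
Leontief inverse L = M⁻¹:
  [  1.0999    0.1205    0.0680    0.1537    0.1337    0.1619]
  [  0.1905    1.1471    0.1988    0.1827    0.1949    0.2437]
  [  0.2137    0.0943    1.1829    0.1449    0.1633    0.2080]
  [  0.1718    0.1877    0.1853    1.0978    0.1545    0.1788]
  [  0.1857    0.1061    0.1046    0.0593    1.0709    0.1262]
  [  0.2175    0.1995    0.1493    0.1245    0.1518    1.2284]
Total output x = L · d:
  x_0 = 1.0999·62 + 0.1205·22 + 0.0680·91 + 0.1537·20 + 0.1337·66 + 0.1619·10 = 90.5459
  x_1 = 0.1905·62 + 1.1471·22 + 0.1988·91 + 0.1827·20 + 0.1949·66 + 0.2437·10 = 74.0909
  x_2 = 0.2137·62 + 0.0943·22 + 1.1829·91 + 0.1449·20 + 0.1633·66 + 0.2080·10 = 138.7266
  x_3 = 0.1718·62 + 0.1877·22 + 0.1853·91 + 1.0978·20 + 0.1545·66 + 0.1788·10 = 65.5822
  x_4 = 0.1857·62 + 0.1061·22 + 0.1046·91 + 0.0593·20 + 1.0709·66 + 0.1262·10 = 96.5010
  x_5 = 0.2175·62 + 0.1995·22 + 0.1493·91 + 0.1245·20 + 0.1518·66 + 1.2284·10 = 56.2516
Output multipliers (column sums of L):
  Chemicals: 2.0791
  Electronics: 1.8551
  Textiles: 1.8890
  Transport: 1.7628
  Mining: 1.8691
  Construction: 2.1469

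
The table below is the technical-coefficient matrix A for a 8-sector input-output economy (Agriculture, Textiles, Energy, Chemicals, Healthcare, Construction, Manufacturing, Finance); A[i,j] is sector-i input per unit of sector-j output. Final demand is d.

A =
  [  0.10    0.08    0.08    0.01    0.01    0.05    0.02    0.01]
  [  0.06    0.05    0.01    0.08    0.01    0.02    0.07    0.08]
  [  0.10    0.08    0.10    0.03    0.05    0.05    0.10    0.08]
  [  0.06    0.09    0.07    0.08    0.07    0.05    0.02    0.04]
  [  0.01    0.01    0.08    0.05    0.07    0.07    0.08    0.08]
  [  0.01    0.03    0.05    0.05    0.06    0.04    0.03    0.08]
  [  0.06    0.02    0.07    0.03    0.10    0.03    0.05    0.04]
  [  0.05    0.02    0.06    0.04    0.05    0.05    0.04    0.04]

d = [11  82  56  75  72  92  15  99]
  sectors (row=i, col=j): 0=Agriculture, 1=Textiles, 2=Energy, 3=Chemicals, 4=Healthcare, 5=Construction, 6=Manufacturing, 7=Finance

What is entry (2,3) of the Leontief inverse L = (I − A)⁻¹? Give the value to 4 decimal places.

Form M = I − A:
  [  0.90   -0.08   -0.08   -0.01   -0.01   -0.05   -0.02   -0.01]
  [ -0.06    0.95   -0.01   -0.08   -0.01   -0.02   -0.07   -0.08]
  [ -0.10   -0.08    0.90   -0.03   -0.05   -0.05   -0.10   -0.08]
  [ -0.06   -0.09   -0.07    0.92   -0.07   -0.05   -0.02   -0.04]
  [ -0.01   -0.01   -0.08   -0.05    0.93   -0.07   -0.08   -0.08]
  [ -0.01   -0.03   -0.05   -0.05   -0.06    0.96   -0.03   -0.08]
  [ -0.06   -0.02   -0.07   -0.03   -0.10   -0.03    0.95   -0.04]
  [ -0.05   -0.02   -0.06   -0.04   -0.05   -0.05   -0.04    0.96]
Leontief inverse L = M⁻¹:
  [  1.1418    0.1145    0.1201    0.0361    0.0357    0.0766    0.0532    0.0445]
  [  0.0990    1.0821    0.0511    0.1099    0.0435    0.0482    0.0994    0.1118]
  [  0.1633    0.1292    1.1681    0.0727    0.1015    0.0951    0.1547    0.1357]
  [  0.1088    0.1329    0.1240    1.1205    0.1110    0.0880    0.0646    0.0885]
  [  0.0524    0.0442    0.1349    0.0848    1.1169    0.1069    0.1231    0.1261]
  [  0.0427    0.0572    0.0908    0.0787    0.0938    1.0687    0.0628    0.1156]
  [  0.1001    0.0523    0.1200    0.0595    0.1382    0.0640    1.0895    0.0801]
  [  0.0854    0.0496    0.1023    0.0664    0.0825    0.0785    0.0723    1.0744]
Total output x = L · d:
  x_0 = 1.1418·11 + 0.1145·82 + 0.1201·56 + 0.0361·75 + 0.0357·72 + 0.0766·92 + 0.0532·15 + 0.0445·99 = 46.2037
  x_1 = 0.0990·11 + 1.0821·82 + 0.0511·56 + 0.1099·75 + 0.0435·72 + 0.0482·92 + 0.0994·15 + 0.1118·99 = 121.0600
  x_2 = 0.1633·11 + 0.1292·82 + 1.1681·56 + 0.0727·75 + 0.1015·72 + 0.0951·92 + 0.1547·15 + 0.1357·99 = 115.0684
  x_3 = 0.1088·11 + 0.1329·82 + 0.1240·56 + 1.1205·75 + 0.1110·72 + 0.0880·92 + 0.0646·15 + 0.0885·99 = 128.8899
  x_4 = 0.0524·11 + 0.0442·82 + 0.1349·56 + 0.0848·75 + 1.1169·72 + 0.1069·92 + 0.1231·15 + 0.1261·99 = 122.7049
  x_5 = 0.0427·11 + 0.0572·82 + 0.0908·56 + 0.0787·75 + 0.0938·72 + 1.0687·92 + 0.0628·15 + 0.1156·99 = 133.6048
  x_6 = 0.1001·11 + 0.0523·82 + 0.1200·56 + 0.0595·75 + 0.1382·72 + 0.0640·92 + 1.0895·15 + 0.0801·99 = 56.6806
  x_7 = 0.0854·11 + 0.0496·82 + 0.1023·56 + 0.0664·75 + 0.0825·72 + 0.0785·92 + 0.0723·15 + 1.0744·99 = 136.3269

L[2,3] = 0.0727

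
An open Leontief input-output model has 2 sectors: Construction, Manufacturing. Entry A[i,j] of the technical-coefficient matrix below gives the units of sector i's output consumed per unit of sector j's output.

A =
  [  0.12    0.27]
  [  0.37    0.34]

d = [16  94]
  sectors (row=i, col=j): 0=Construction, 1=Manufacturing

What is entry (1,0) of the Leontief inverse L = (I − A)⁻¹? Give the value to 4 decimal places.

Form M = I − A:
  [  0.88   -0.27]
  [ -0.37    0.66]
Leontief inverse L = M⁻¹:
  [  1.3724    0.5614]
  [  0.7694    1.8299]
Total output x = L · d:
  x_0 = 1.3724·16 + 0.5614·94 = 74.7349
  x_1 = 0.7694·16 + 1.8299·94 = 184.3211

L[1,0] = 0.7694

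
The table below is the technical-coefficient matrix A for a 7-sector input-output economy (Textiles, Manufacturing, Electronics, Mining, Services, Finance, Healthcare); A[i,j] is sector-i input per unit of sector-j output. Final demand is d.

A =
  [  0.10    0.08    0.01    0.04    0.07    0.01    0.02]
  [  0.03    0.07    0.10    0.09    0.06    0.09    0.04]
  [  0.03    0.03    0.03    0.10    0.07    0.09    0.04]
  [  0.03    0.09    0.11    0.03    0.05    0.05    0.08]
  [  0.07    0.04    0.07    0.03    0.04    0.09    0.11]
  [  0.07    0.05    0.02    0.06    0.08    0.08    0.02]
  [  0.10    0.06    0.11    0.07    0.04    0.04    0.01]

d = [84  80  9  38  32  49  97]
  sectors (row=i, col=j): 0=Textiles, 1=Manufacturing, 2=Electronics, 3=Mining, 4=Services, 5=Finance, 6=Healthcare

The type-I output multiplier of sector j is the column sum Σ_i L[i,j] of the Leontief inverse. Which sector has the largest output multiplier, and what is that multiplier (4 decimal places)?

Form M = I − A:
  [  0.90   -0.08   -0.01   -0.04   -0.07   -0.01   -0.02]
  [ -0.03    0.93   -0.10   -0.09   -0.06   -0.09   -0.04]
  [ -0.03   -0.03    0.97   -0.10   -0.07   -0.09   -0.04]
  [ -0.03   -0.09   -0.11    0.97   -0.05   -0.05   -0.08]
  [ -0.07   -0.04   -0.07   -0.03    0.96   -0.09   -0.11]
  [ -0.07   -0.05   -0.02   -0.06   -0.08    0.92   -0.02]
  [ -0.10   -0.06   -0.11   -0.07   -0.04   -0.04    0.99]
Leontief inverse L = M⁻¹:
  [  1.1356    0.1159    0.0455    0.0716    0.1028    0.0441    0.0476]
  [  0.0758    1.1180    0.1519    0.1407    0.1093    0.1468    0.0793]
  [  0.0698    0.0705    1.0734    0.1371    0.1091    0.1340    0.0735]
  [  0.0736    0.1328    0.1587    1.0801    0.0947    0.1022    0.1131]
  [  0.1199    0.0846    0.1157    0.0769    1.0854    0.1374    0.1401]
  [  0.1103    0.0894    0.0588    0.0957    0.1185    1.1217    0.0518]
  [  0.1416    0.1037    0.1513    0.1143    0.0845    0.0863    1.0436]
Total output x = L · d:
  x_0 = 1.1356·84 + 0.1159·80 + 0.0455·9 + 0.0716·38 + 0.1028·32 + 0.0441·49 + 0.0476·97 = 117.8614
  x_1 = 0.0758·84 + 1.1180·80 + 0.1519·9 + 0.1407·38 + 0.1093·32 + 0.1468·49 + 0.0793·97 = 120.9093
  x_2 = 0.0698·84 + 0.0705·80 + 1.0734·9 + 0.1371·38 + 0.1091·32 + 0.1340·49 + 0.0735·97 = 43.5650
  x_3 = 0.0736·84 + 0.1328·80 + 0.1587·9 + 1.0801·38 + 0.0947·32 + 0.1022·49 + 0.1131·97 = 78.2949
  x_4 = 0.1199·84 + 0.0846·80 + 0.1157·9 + 0.0769·38 + 1.0854·32 + 0.1374·49 + 0.1401·97 = 75.8591
  x_5 = 0.1103·84 + 0.0894·80 + 0.0588·9 + 0.0957·38 + 0.1185·32 + 1.1217·49 + 0.0518·97 = 84.3639
  x_6 = 0.1416·84 + 0.1037·80 + 0.1513·9 + 0.1143·38 + 0.0845·32 + 0.0863·49 + 1.0436·97 = 134.0630
Output multipliers (column sums of L):
  Textiles: 1.7266
  Manufacturing: 1.7151
  Electronics: 1.7554
  Mining: 1.7164
  Services: 1.7044
  Finance: 1.7726
  Healthcare: 1.5491

Finance (1.7726)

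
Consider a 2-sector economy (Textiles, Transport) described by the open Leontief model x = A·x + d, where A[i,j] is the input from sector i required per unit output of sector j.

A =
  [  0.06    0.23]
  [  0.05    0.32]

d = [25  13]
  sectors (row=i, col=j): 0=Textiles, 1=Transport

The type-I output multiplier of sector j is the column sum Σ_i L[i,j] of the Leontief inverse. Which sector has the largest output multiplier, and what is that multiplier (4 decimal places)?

Form M = I − A:
  [  0.94   -0.23]
  [ -0.05    0.68]
Leontief inverse L = M⁻¹:
  [  1.0833    0.3664]
  [  0.0797    1.4975]
Total output x = L · d:
  x_0 = 1.0833·25 + 0.3664·13 = 31.8464
  x_1 = 0.0797·25 + 1.4975·13 = 21.4593
Output multipliers (column sums of L):
  Textiles: 1.1630
  Transport: 1.8639

Transport (1.8639)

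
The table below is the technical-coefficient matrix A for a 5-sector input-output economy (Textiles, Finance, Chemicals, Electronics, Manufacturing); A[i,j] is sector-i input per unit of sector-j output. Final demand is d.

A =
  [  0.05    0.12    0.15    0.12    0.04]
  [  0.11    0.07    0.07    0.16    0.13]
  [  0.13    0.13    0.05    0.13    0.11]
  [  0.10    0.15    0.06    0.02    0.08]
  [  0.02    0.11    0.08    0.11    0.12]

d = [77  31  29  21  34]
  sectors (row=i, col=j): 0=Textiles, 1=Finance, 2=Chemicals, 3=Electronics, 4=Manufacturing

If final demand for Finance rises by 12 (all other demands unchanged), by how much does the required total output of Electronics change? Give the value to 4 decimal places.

2.8543

Form M = I − A:
  [  0.95   -0.12   -0.15   -0.12   -0.04]
  [ -0.11    0.93   -0.07   -0.16   -0.13]
  [ -0.13   -0.13    0.95   -0.13   -0.11]
  [ -0.10   -0.15   -0.06    0.98   -0.08]
  [ -0.02   -0.11   -0.08   -0.11    0.88]
Leontief inverse L = M⁻¹:
  [  1.1354    0.2288    0.2213    0.2207    0.1331]
  [  0.1915    1.1910    0.1539    0.2639    0.2279]
  [  0.2147    0.2508    1.1381    0.2419    0.2110]
  [  0.1657    0.2379    0.1275    1.1144    0.1599]
  [  0.0900    0.2066    0.1437    0.1993    1.2070]
Total output x = L · d:
  x_0 = 1.1354·77 + 0.2288·31 + 0.2213·29 + 0.2207·21 + 0.1331·34 = 110.0988
  x_1 = 0.1915·77 + 1.1910·31 + 0.1539·29 + 0.2639·21 + 0.2279·34 = 69.4206
  x_2 = 0.2147·77 + 0.2508·31 + 1.1381·29 + 0.2419·21 + 0.2110·34 = 69.5620
  x_3 = 0.1657·77 + 0.2379·31 + 0.1275·29 + 1.1144·21 + 0.1599·34 = 52.6679
  x_4 = 0.0900·77 + 0.2066·31 + 0.1437·29 + 0.1993·21 + 1.2070·34 = 62.7235
Δx_3 = L[3,1] · Δd_1 = 0.2379 · 12 = 2.8543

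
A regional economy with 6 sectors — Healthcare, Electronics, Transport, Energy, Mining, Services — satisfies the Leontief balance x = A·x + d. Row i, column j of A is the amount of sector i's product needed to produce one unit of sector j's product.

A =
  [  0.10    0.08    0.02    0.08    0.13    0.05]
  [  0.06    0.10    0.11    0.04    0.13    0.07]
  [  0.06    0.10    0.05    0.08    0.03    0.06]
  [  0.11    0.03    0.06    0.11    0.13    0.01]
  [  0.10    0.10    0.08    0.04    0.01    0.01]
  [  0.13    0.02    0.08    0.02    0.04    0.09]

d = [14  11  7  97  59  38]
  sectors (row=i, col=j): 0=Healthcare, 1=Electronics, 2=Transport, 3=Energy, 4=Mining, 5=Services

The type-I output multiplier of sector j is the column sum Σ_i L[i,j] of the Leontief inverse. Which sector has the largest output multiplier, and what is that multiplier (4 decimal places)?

Form M = I − A:
  [  0.90   -0.08   -0.02   -0.08   -0.13   -0.05]
  [ -0.06    0.90   -0.11   -0.04   -0.13   -0.07]
  [ -0.06   -0.10    0.95   -0.08   -0.03   -0.06]
  [ -0.11   -0.03   -0.06    0.89   -0.13   -0.01]
  [ -0.10   -0.10   -0.08   -0.04    0.99   -0.01]
  [ -0.13   -0.02   -0.08   -0.02   -0.04    0.91]
Leontief inverse L = M⁻¹:
  [  1.1749    0.1404    0.0726    0.1291    0.1952    0.0837]
  [  0.1381    1.1693    0.1698    0.0914    0.1933    0.1119]
  [  0.1210    0.1484    1.0953    0.1221    0.0883    0.0926]
  [  0.1823    0.0892    0.1072    1.1632    0.1932    0.0389]
  [  0.1517    0.1486    0.1185    0.0797    1.0652    0.0402]
  [  0.1922    0.0673    0.1180    0.0603    0.0910    1.1241]
Total output x = L · d:
  x_0 = 1.1749·14 + 0.1404·11 + 0.0726·7 + 0.1291·97 + 0.1952·59 + 0.0837·38 = 45.7233
  x_1 = 0.1381·14 + 1.1693·11 + 0.1698·7 + 0.0914·97 + 0.1933·59 + 0.1119·38 = 40.5094
  x_2 = 0.1210·14 + 0.1484·11 + 1.0953·7 + 0.1221·97 + 0.0883·59 + 0.0926·38 = 31.5636
  x_3 = 0.1823·14 + 0.0892·11 + 0.1072·7 + 1.1632·97 + 0.1932·59 + 0.0389·38 = 129.9900
  x_4 = 0.1517·14 + 0.1486·11 + 0.1185·7 + 0.0797·97 + 1.0652·59 + 0.0402·38 = 76.6968
  x_5 = 0.1922·14 + 0.0673·11 + 0.1180·7 + 0.0603·97 + 0.0910·59 + 1.1241·38 = 58.1835
Output multipliers (column sums of L):
  Healthcare: 1.9602
  Electronics: 1.7631
  Transport: 1.6814
  Energy: 1.6458
  Mining: 1.8263
  Services: 1.4912

Healthcare (1.9602)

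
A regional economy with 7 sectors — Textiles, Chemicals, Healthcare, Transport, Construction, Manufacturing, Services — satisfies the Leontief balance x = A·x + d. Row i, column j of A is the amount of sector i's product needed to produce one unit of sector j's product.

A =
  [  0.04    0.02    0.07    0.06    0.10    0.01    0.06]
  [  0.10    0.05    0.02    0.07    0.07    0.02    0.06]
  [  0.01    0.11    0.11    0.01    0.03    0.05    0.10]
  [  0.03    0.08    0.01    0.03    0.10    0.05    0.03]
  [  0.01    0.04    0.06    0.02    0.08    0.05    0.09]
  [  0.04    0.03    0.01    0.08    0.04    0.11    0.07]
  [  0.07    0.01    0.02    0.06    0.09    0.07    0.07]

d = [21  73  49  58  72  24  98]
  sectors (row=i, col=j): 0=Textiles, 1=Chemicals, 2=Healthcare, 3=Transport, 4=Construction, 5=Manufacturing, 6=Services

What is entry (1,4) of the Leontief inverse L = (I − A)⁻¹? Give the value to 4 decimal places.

Form M = I − A:
  [  0.96   -0.02   -0.07   -0.06   -0.10   -0.01   -0.06]
  [ -0.10    0.95   -0.02   -0.07   -0.07   -0.02   -0.06]
  [ -0.01   -0.11    0.89   -0.01   -0.03   -0.05   -0.10]
  [ -0.03   -0.08   -0.01    0.97   -0.10   -0.05   -0.03]
  [ -0.01   -0.04   -0.06   -0.02    0.92   -0.05   -0.09]
  [ -0.04   -0.03   -0.01   -0.08   -0.04    0.89   -0.07]
  [ -0.07   -0.01   -0.02   -0.06   -0.09   -0.07    0.93]
Leontief inverse L = M⁻¹:
  [  1.0609    0.0489    0.0978    0.0826    0.1428    0.0392    0.1016]
  [  0.1263    1.0766    0.0461    0.0987    0.1199    0.0484    0.1010]
  [  0.0435    0.1440    1.1402    0.0428    0.0759    0.0862    0.1499]
  [  0.0535    0.1025    0.0301    1.0553    0.1392    0.0769    0.0666]
  [  0.0338    0.0654    0.0840    0.0457    1.1198    0.0824    0.1315]
  [  0.0661    0.0550    0.0288    0.1114    0.0850    1.1468    0.1090]
  [  0.0938    0.0354    0.0446    0.0891    0.1374    0.1046    1.1125]
Total output x = L · d:
  x_0 = 1.0609·21 + 0.0489·73 + 0.0978·49 + 0.0826·58 + 0.1428·72 + 0.0392·24 + 0.1016·98 = 56.6141
  x_1 = 0.1263·21 + 1.0766·73 + 0.0461·49 + 0.0987·58 + 0.1199·72 + 0.0484·24 + 0.1010·98 = 108.9187
  x_2 = 0.0435·21 + 0.1440·73 + 1.1402·49 + 0.0428·58 + 0.0759·72 + 0.0862·24 + 0.1499·98 = 92.0111
  x_3 = 0.0535·21 + 0.1025·73 + 0.0301·49 + 1.0553·58 + 0.1392·72 + 0.0769·24 + 0.0666·98 = 89.6763
  x_4 = 0.0338·21 + 0.0654·73 + 0.0840·49 + 0.0457·58 + 1.1198·72 + 0.0824·24 + 0.1315·98 = 107.7365
  x_5 = 0.0661·21 + 0.0550·73 + 0.0288·49 + 0.1114·58 + 0.0850·72 + 1.1468·24 + 0.1090·98 = 57.6059
  x_6 = 0.0938·21 + 0.0354·73 + 0.0446·49 + 0.0891·58 + 0.1374·72 + 0.1046·24 + 1.1125·98 = 133.3351

L[1,4] = 0.1199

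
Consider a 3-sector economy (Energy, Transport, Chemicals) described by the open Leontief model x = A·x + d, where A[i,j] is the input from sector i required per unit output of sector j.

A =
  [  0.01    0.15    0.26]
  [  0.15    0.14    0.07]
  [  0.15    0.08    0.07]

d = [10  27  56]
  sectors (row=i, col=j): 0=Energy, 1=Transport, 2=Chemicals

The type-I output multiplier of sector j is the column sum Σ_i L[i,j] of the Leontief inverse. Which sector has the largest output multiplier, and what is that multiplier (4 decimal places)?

Chemicals (1.6109)

Form M = I − A:
  [  0.99   -0.15   -0.26]
  [ -0.15    0.86   -0.07]
  [ -0.15   -0.08    0.93]
Leontief inverse L = M⁻¹:
  [  1.0923    0.2205    0.3220]
  [  0.2063    1.2126    0.1489]
  [  0.1939    0.1399    1.1400]
Total output x = L · d:
  x_0 = 1.0923·10 + 0.2205·27 + 0.3220·56 = 34.9055
  x_1 = 0.2063·10 + 1.2126·27 + 0.1489·56 = 43.1451
  x_2 = 0.1939·10 + 0.1399·27 + 1.1400·56 = 69.5564
Output multipliers (column sums of L):
  Energy: 1.4925
  Transport: 1.5730
  Chemicals: 1.6109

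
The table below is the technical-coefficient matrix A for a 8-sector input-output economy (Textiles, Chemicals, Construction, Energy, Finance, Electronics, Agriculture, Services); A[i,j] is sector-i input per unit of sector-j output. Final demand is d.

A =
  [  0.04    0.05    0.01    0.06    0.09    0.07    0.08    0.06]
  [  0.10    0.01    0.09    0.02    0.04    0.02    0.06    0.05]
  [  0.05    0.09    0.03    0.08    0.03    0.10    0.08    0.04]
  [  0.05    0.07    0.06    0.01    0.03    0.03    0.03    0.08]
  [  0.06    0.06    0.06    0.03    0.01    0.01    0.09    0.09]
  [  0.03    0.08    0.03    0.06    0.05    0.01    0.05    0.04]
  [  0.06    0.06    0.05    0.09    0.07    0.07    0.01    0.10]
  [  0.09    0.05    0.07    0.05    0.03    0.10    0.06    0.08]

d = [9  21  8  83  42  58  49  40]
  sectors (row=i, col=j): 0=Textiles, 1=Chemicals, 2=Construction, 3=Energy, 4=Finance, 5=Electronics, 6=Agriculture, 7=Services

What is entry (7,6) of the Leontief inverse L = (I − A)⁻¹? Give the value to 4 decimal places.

L[7,6] = 0.1142

Form M = I − A:
  [  0.96   -0.05   -0.01   -0.06   -0.09   -0.07   -0.08   -0.06]
  [ -0.10    0.99   -0.09   -0.02   -0.04   -0.02   -0.06   -0.05]
  [ -0.05   -0.09    0.97   -0.08   -0.03   -0.10   -0.08   -0.04]
  [ -0.05   -0.07   -0.06    0.99   -0.03   -0.03   -0.03   -0.08]
  [ -0.06   -0.06   -0.06   -0.03    0.99   -0.01   -0.09   -0.09]
  [ -0.03   -0.08   -0.03   -0.06   -0.05    0.99   -0.05   -0.04]
  [ -0.06   -0.06   -0.05   -0.09   -0.07   -0.07    0.99   -0.10]
  [ -0.09   -0.05   -0.07   -0.05   -0.03   -0.10   -0.06    0.92]
Leontief inverse L = M⁻¹:
  [  1.0899    0.0969    0.0525    0.1000    0.1256    0.1094    0.1253    0.1180]
  [  0.1415    1.0534    0.1219    0.0601    0.0744    0.0634    0.1029    0.0982]
  [  0.1030    0.1401    1.0750    0.1232    0.0705    0.1421    0.1270    0.0987]
  [  0.0920    0.1064    0.0936    1.0438    0.0592    0.0676    0.0693    0.1229]
  [  0.1081    0.1025    0.0984    0.0708    1.0456    0.0560    0.1315    0.1421]
  [  0.0703    0.1139    0.0642    0.0892    0.0768    1.0418    0.0851    0.0834]
  [  0.1155    0.1125    0.0965    0.1322    0.1079    0.1167    1.0635    0.1606]
  [  0.1459    0.1062    0.1151    0.0998    0.0744    0.1513    0.1142    1.1422]
Total output x = L · d:
  x_0 = 1.0899·9 + 0.0969·21 + 0.0525·8 + 0.1000·83 + 0.1256·42 + 0.1094·58 + 0.1253·49 + 0.1180·40 = 43.0474
  x_1 = 0.1415·9 + 1.0534·21 + 0.1219·8 + 0.0601·83 + 0.0744·42 + 0.0634·58 + 0.1029·49 + 0.0982·40 = 45.1261
  x_2 = 0.1030·9 + 0.1401·21 + 1.0750·8 + 0.1232·83 + 0.0705·42 + 0.1421·58 + 0.1270·49 + 0.0987·40 = 44.0669
  x_3 = 0.0920·9 + 0.1064·21 + 0.0936·8 + 1.0438·83 + 0.0592·42 + 0.0676·58 + 0.0693·49 + 0.1229·40 = 105.1660
  x_4 = 0.1081·9 + 0.1025·21 + 0.0984·8 + 0.0708·83 + 1.0456·42 + 0.0560·58 + 0.1315·49 + 0.1421·40 = 69.0833
  x_5 = 0.0703·9 + 0.1139·21 + 0.0642·8 + 0.0892·83 + 0.0768·42 + 1.0418·58 + 0.0851·49 + 0.0834·40 = 82.0949
  x_6 = 0.1155·9 + 0.1125·21 + 0.0965·8 + 0.1322·83 + 0.1079·42 + 0.1167·58 + 1.0635·49 + 0.1606·40 = 84.9839
  x_7 = 0.1459·9 + 0.1062·21 + 0.1151·8 + 0.0998·83 + 0.0744·42 + 0.1513·58 + 0.1142·49 + 1.1422·40 = 75.9289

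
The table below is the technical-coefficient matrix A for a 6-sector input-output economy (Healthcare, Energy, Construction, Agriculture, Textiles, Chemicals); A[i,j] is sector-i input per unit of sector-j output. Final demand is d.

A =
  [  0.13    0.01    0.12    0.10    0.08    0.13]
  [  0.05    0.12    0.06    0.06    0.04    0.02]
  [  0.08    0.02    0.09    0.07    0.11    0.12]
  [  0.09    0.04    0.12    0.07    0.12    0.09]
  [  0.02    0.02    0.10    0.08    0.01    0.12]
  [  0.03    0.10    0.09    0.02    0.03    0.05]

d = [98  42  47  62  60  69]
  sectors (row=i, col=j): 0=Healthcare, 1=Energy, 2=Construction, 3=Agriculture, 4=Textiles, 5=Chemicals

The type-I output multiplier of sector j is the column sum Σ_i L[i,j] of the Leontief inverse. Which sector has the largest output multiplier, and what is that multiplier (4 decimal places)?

Construction (2.0293)

Form M = I − A:
  [  0.87   -0.01   -0.12   -0.10   -0.08   -0.13]
  [ -0.05    0.88   -0.06   -0.06   -0.04   -0.02]
  [ -0.08   -0.02    0.91   -0.07   -0.11   -0.12]
  [ -0.09   -0.04   -0.12    0.93   -0.12   -0.09]
  [ -0.02   -0.02   -0.10   -0.08    0.99   -0.12]
  [ -0.03   -0.10   -0.09   -0.02   -0.03    0.95]
Leontief inverse L = M⁻¹:
  [  1.2019    0.0558    0.2236    0.1676    0.1515    0.2289]
  [  0.0921    1.1547    0.1178    0.1018    0.0817    0.0718]
  [  0.1353    0.0605    1.1753    0.1255    0.1653    0.2010]
  [  0.1518    0.0826    0.2126    1.1324    0.1819    0.1796]
  [  0.0600    0.0533    0.1598    0.1163    1.0542    0.1737]
  [  0.0656    0.1325    0.1403    0.0554    0.0662    1.0957]
Total output x = L · d:
  x_0 = 1.2019·98 + 0.0558·42 + 0.2236·47 + 0.1676·62 + 0.1515·60 + 0.2289·69 = 165.9127
  x_1 = 0.0921·98 + 1.1547·42 + 0.1178·47 + 0.1018·62 + 0.0817·60 + 0.0718·69 = 79.2254
  x_2 = 0.1353·98 + 0.0605·42 + 1.1753·47 + 0.1255·62 + 0.1653·60 + 0.2010·69 = 102.6021
  x_3 = 0.1518·98 + 0.0826·42 + 0.2126·47 + 1.1324·62 + 0.1819·60 + 0.1796·69 = 121.8568
  x_4 = 0.0600·98 + 0.0533·42 + 0.1598·47 + 0.1163·62 + 1.0542·60 + 0.1737·69 = 98.0836
  x_5 = 0.0656·98 + 0.1325·42 + 0.1403·47 + 0.0554·62 + 0.0662·60 + 1.0957·69 = 101.5934
Output multipliers (column sums of L):
  Healthcare: 1.7066
  Energy: 1.5394
  Construction: 2.0293
  Agriculture: 1.6991
  Textiles: 1.7008
  Chemicals: 1.9507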